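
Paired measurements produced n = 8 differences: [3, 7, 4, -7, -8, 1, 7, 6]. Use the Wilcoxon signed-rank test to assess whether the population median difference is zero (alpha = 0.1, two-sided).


Step 1: Drop any zero differences (none here) and take |d_i|.
|d| = [3, 7, 4, 7, 8, 1, 7, 6]
Step 2: Midrank |d_i| (ties get averaged ranks).
ranks: |3|->2, |7|->6, |4|->3, |7|->6, |8|->8, |1|->1, |7|->6, |6|->4
Step 3: Attach original signs; sum ranks with positive sign and with negative sign.
W+ = 2 + 6 + 3 + 1 + 6 + 4 = 22
W- = 6 + 8 = 14
(Check: W+ + W- = 36 should equal n(n+1)/2 = 36.)
Step 4: Test statistic W = min(W+, W-) = 14.
Step 5: Ties in |d|, so use the tie-corrected normal approximation.
        E[W] = n(n+1)/4 = 8*9/4 = 18.
        Tie groups: |d|=7 (t=3); sum(t^3 - t) = 24.
        Var[W] = n(n+1)(2n+1)/24 - sum(t^3-t)/48 = 1224/24 - 24/48 = 50.5.
        z = (W - E[W]) / sqrt(Var[W]) = (14 - 18) / 7.1063 = -0.5629.
        Two-sided p = 2*Phi(z) = 0.573518.
Step 6: alpha = 0.1. fail to reject H0.

W+ = 22, W- = 14, W = min = 14, p = 0.573518, fail to reject H0.


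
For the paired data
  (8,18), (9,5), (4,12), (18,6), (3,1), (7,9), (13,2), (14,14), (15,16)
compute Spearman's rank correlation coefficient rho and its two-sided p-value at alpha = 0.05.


Step 1: Rank x and y separately (midranks; no ties here).
rank(x): 8->4, 9->5, 4->2, 18->9, 3->1, 7->3, 13->6, 14->7, 15->8
rank(y): 18->9, 5->3, 12->6, 6->4, 1->1, 9->5, 2->2, 14->7, 16->8
Step 2: d_i = R_x(i) - R_y(i); compute d_i^2.
  (4-9)^2=25, (5-3)^2=4, (2-6)^2=16, (9-4)^2=25, (1-1)^2=0, (3-5)^2=4, (6-2)^2=16, (7-7)^2=0, (8-8)^2=0
sum(d^2) = 90.
Step 3: rho = 1 - 6*90 / (9*(9^2 - 1)) = 1 - 540/720 = 0.250000.
Step 4: Under H0, t = rho * sqrt((n-2)/(1-rho^2)) = 0.6831 ~ t(7).
Step 5: Two-sided p-value from the t-distribution with 7 df = 0.516490.
Step 6: alpha = 0.05. fail to reject H0.

rho = 0.2500, p = 0.516490, fail to reject H0 at alpha = 0.05.


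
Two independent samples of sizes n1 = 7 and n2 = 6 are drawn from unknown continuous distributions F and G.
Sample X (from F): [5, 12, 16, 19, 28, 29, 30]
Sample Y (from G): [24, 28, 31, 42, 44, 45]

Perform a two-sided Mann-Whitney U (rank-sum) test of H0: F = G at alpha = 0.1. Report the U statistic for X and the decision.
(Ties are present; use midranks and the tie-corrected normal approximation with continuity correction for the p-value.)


Step 1: Combine and sort all 13 observations; assign midranks.
sorted (value, group): (5,X), (12,X), (16,X), (19,X), (24,Y), (28,X), (28,Y), (29,X), (30,X), (31,Y), (42,Y), (44,Y), (45,Y)
ranks: 5->1, 12->2, 16->3, 19->4, 24->5, 28->6.5, 28->6.5, 29->8, 30->9, 31->10, 42->11, 44->12, 45->13
Step 2: Rank sum for X: R1 = 1 + 2 + 3 + 4 + 6.5 + 8 + 9 = 33.5.
Step 3: U_X = R1 - n1(n1+1)/2 = 33.5 - 7*8/2 = 33.5 - 28 = 5.5.
       U_Y = n1*n2 - U_X = 42 - 5.5 = 36.5.
Step 4: Ties are present, so use the tie-corrected normal approximation (with continuity correction) for the p-value.
Step 5: p-value = 0.031888; compare to alpha = 0.1. reject H0.

U_X = 5.5, p = 0.031888, reject H0 at alpha = 0.1.


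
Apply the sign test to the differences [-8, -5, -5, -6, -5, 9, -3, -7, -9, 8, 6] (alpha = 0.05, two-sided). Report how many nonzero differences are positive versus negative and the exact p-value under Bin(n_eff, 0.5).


Step 1: Discard zero differences. Original n = 11; n_eff = number of nonzero differences = 11.
Nonzero differences (with sign): -8, -5, -5, -6, -5, +9, -3, -7, -9, +8, +6
Step 2: Count signs: positive = 3, negative = 8.
Step 3: Under H0: P(positive) = 0.5, so the number of positives S ~ Bin(11, 0.5).
Step 4: Two-sided exact p-value = sum of Bin(11,0.5) probabilities at or below the observed probability = 0.226562.
Step 5: alpha = 0.05. fail to reject H0.

n_eff = 11, pos = 3, neg = 8, p = 0.226562, fail to reject H0.


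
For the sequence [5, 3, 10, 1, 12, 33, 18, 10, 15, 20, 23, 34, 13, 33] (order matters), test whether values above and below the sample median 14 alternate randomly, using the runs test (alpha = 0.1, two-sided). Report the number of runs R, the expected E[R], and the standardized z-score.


Step 1: Compute median = 14; label A = above, B = below.
Labels in order: BBBBBAABAAAABA  (n_A = 7, n_B = 7)
Step 2: Count runs R = 6.
Step 3: Under H0 (random ordering), E[R] = 2*n_A*n_B/(n_A+n_B) + 1 = 2*7*7/14 + 1 = 8.0000.
        Var[R] = 2*n_A*n_B*(2*n_A*n_B - n_A - n_B) / ((n_A+n_B)^2 * (n_A+n_B-1)) = 8232/2548 = 3.2308.
        SD[R] = 1.7974.
Step 4: Continuity-corrected z = (R + 0.5 - E[R]) / SD[R] = (6 + 0.5 - 8.0000) / 1.7974 = -0.8345.
Step 5: Two-sided p-value via normal approximation = 2*(1 - Phi(|z|)) = 0.403986.
Step 6: alpha = 0.1. fail to reject H0.

R = 6, z = -0.8345, p = 0.403986, fail to reject H0.


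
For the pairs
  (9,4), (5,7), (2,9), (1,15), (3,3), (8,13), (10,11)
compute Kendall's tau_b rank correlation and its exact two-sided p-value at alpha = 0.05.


Step 1: Enumerate the 21 unordered pairs (i,j) with i<j and classify each by sign(x_j-x_i) * sign(y_j-y_i).
  (1,2):dx=-4,dy=+3->D; (1,3):dx=-7,dy=+5->D; (1,4):dx=-8,dy=+11->D; (1,5):dx=-6,dy=-1->C
  (1,6):dx=-1,dy=+9->D; (1,7):dx=+1,dy=+7->C; (2,3):dx=-3,dy=+2->D; (2,4):dx=-4,dy=+8->D
  (2,5):dx=-2,dy=-4->C; (2,6):dx=+3,dy=+6->C; (2,7):dx=+5,dy=+4->C; (3,4):dx=-1,dy=+6->D
  (3,5):dx=+1,dy=-6->D; (3,6):dx=+6,dy=+4->C; (3,7):dx=+8,dy=+2->C; (4,5):dx=+2,dy=-12->D
  (4,6):dx=+7,dy=-2->D; (4,7):dx=+9,dy=-4->D; (5,6):dx=+5,dy=+10->C; (5,7):dx=+7,dy=+8->C
  (6,7):dx=+2,dy=-2->D
Step 2: C = 9, D = 12, total pairs = 21.
Step 3: tau = (C - D)/(n(n-1)/2) = (9 - 12)/21 = -0.142857.
Step 4: Exact two-sided p-value (enumerate n! = 5040 permutations of y under H0): p = 0.772619.
Step 5: alpha = 0.05. fail to reject H0.

tau_b = -0.1429 (C=9, D=12), p = 0.772619, fail to reject H0.


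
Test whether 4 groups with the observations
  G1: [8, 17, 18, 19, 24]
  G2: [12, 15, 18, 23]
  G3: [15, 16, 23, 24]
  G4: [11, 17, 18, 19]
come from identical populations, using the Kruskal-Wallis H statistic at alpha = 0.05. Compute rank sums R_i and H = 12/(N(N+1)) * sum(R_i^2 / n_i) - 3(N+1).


Step 1: Combine all N = 17 observations and assign midranks.
sorted (value, group, rank): (8,G1,1), (11,G4,2), (12,G2,3), (15,G2,4.5), (15,G3,4.5), (16,G3,6), (17,G1,7.5), (17,G4,7.5), (18,G1,10), (18,G2,10), (18,G4,10), (19,G1,12.5), (19,G4,12.5), (23,G2,14.5), (23,G3,14.5), (24,G1,16.5), (24,G3,16.5)
Step 2: Sum ranks within each group.
R_1 = 47.5 (n_1 = 5)
R_2 = 32 (n_2 = 4)
R_3 = 41.5 (n_3 = 4)
R_4 = 32 (n_4 = 4)
Step 3: H = 12/(N(N+1)) * sum(R_i^2/n_i) - 3(N+1)
     = 12/(17*18) * (47.5^2/5 + 32^2/4 + 41.5^2/4 + 32^2/4) - 3*18
     = 0.039216 * 1393.81 - 54
     = 0.659314.
Step 4: Ties present; correction factor C = 1 - 54/(17^3 - 17) = 0.988971. Corrected H = 0.659314 / 0.988971 = 0.666667.
Step 5: Under H0, H ~ chi^2(3); p-value = 0.881015.
Step 6: alpha = 0.05. fail to reject H0.

H = 0.6667, df = 3, p = 0.881015, fail to reject H0.


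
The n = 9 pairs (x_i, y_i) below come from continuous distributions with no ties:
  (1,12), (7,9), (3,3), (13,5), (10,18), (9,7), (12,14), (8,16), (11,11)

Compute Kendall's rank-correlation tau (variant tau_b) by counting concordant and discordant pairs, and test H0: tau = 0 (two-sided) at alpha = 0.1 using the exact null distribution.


Step 1: Enumerate the 36 unordered pairs (i,j) with i<j and classify each by sign(x_j-x_i) * sign(y_j-y_i).
  (1,2):dx=+6,dy=-3->D; (1,3):dx=+2,dy=-9->D; (1,4):dx=+12,dy=-7->D; (1,5):dx=+9,dy=+6->C
  (1,6):dx=+8,dy=-5->D; (1,7):dx=+11,dy=+2->C; (1,8):dx=+7,dy=+4->C; (1,9):dx=+10,dy=-1->D
  (2,3):dx=-4,dy=-6->C; (2,4):dx=+6,dy=-4->D; (2,5):dx=+3,dy=+9->C; (2,6):dx=+2,dy=-2->D
  (2,7):dx=+5,dy=+5->C; (2,8):dx=+1,dy=+7->C; (2,9):dx=+4,dy=+2->C; (3,4):dx=+10,dy=+2->C
  (3,5):dx=+7,dy=+15->C; (3,6):dx=+6,dy=+4->C; (3,7):dx=+9,dy=+11->C; (3,8):dx=+5,dy=+13->C
  (3,9):dx=+8,dy=+8->C; (4,5):dx=-3,dy=+13->D; (4,6):dx=-4,dy=+2->D; (4,7):dx=-1,dy=+9->D
  (4,8):dx=-5,dy=+11->D; (4,9):dx=-2,dy=+6->D; (5,6):dx=-1,dy=-11->C; (5,7):dx=+2,dy=-4->D
  (5,8):dx=-2,dy=-2->C; (5,9):dx=+1,dy=-7->D; (6,7):dx=+3,dy=+7->C; (6,8):dx=-1,dy=+9->D
  (6,9):dx=+2,dy=+4->C; (7,8):dx=-4,dy=+2->D; (7,9):dx=-1,dy=-3->C; (8,9):dx=+3,dy=-5->D
Step 2: C = 19, D = 17, total pairs = 36.
Step 3: tau = (C - D)/(n(n-1)/2) = (19 - 17)/36 = 0.055556.
Step 4: Exact two-sided p-value (enumerate n! = 362880 permutations of y under H0): p = 0.919455.
Step 5: alpha = 0.1. fail to reject H0.

tau_b = 0.0556 (C=19, D=17), p = 0.919455, fail to reject H0.


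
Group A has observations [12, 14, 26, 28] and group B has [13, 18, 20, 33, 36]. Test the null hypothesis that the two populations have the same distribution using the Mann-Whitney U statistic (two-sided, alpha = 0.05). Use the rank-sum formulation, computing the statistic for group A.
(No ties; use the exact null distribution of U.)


Step 1: Combine and sort all 9 observations; assign midranks.
sorted (value, group): (12,X), (13,Y), (14,X), (18,Y), (20,Y), (26,X), (28,X), (33,Y), (36,Y)
ranks: 12->1, 13->2, 14->3, 18->4, 20->5, 26->6, 28->7, 33->8, 36->9
Step 2: Rank sum for X: R1 = 1 + 3 + 6 + 7 = 17.
Step 3: U_X = R1 - n1(n1+1)/2 = 17 - 4*5/2 = 17 - 10 = 7.
       U_Y = n1*n2 - U_X = 20 - 7 = 13.
Step 4: No ties, so the exact null distribution of U (based on enumerating the C(9,4) = 126 equally likely rank assignments) gives the two-sided p-value.
Step 5: p-value = 0.555556; compare to alpha = 0.05. fail to reject H0.

U_X = 7, p = 0.555556, fail to reject H0 at alpha = 0.05.


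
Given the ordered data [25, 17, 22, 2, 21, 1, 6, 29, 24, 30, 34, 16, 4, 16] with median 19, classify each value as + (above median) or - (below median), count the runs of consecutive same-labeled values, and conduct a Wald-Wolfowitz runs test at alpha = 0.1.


Step 1: Compute median = 19; label A = above, B = below.
Labels in order: ABABABBAAAABBB  (n_A = 7, n_B = 7)
Step 2: Count runs R = 8.
Step 3: Under H0 (random ordering), E[R] = 2*n_A*n_B/(n_A+n_B) + 1 = 2*7*7/14 + 1 = 8.0000.
        Var[R] = 2*n_A*n_B*(2*n_A*n_B - n_A - n_B) / ((n_A+n_B)^2 * (n_A+n_B-1)) = 8232/2548 = 3.2308.
        SD[R] = 1.7974.
Step 4: R = E[R], so z = 0 with no continuity correction.
Step 5: Two-sided p-value via normal approximation = 2*(1 - Phi(|z|)) = 1.000000.
Step 6: alpha = 0.1. fail to reject H0.

R = 8, z = 0.0000, p = 1.000000, fail to reject H0.


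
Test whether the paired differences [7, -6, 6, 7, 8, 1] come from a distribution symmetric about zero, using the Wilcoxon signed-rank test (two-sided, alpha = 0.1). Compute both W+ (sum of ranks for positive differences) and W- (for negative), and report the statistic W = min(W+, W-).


Step 1: Drop any zero differences (none here) and take |d_i|.
|d| = [7, 6, 6, 7, 8, 1]
Step 2: Midrank |d_i| (ties get averaged ranks).
ranks: |7|->4.5, |6|->2.5, |6|->2.5, |7|->4.5, |8|->6, |1|->1
Step 3: Attach original signs; sum ranks with positive sign and with negative sign.
W+ = 4.5 + 2.5 + 4.5 + 6 + 1 = 18.5
W- = 2.5 = 2.5
(Check: W+ + W- = 21 should equal n(n+1)/2 = 21.)
Step 4: Test statistic W = min(W+, W-) = 2.5.
Step 5: Ties in |d|, so use the tie-corrected normal approximation.
        E[W] = n(n+1)/4 = 6*7/4 = 10.5.
        Tie groups: |d|=6 (t=2), |d|=7 (t=2); sum(t^3 - t) = 12.
        Var[W] = n(n+1)(2n+1)/24 - sum(t^3-t)/48 = 546/24 - 12/48 = 22.5.
        z = (W - E[W]) / sqrt(Var[W]) = (2.5 - 10.5) / 4.7434 = -1.6865.
        Two-sided p = 2*Phi(z) = 0.091690.
Step 6: alpha = 0.1. reject H0.

W+ = 18.5, W- = 2.5, W = min = 2.5, p = 0.091690, reject H0.


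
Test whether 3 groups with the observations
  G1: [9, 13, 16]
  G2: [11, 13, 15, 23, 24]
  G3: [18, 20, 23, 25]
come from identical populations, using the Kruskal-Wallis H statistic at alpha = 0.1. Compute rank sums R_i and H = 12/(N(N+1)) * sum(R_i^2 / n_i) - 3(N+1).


Step 1: Combine all N = 12 observations and assign midranks.
sorted (value, group, rank): (9,G1,1), (11,G2,2), (13,G1,3.5), (13,G2,3.5), (15,G2,5), (16,G1,6), (18,G3,7), (20,G3,8), (23,G2,9.5), (23,G3,9.5), (24,G2,11), (25,G3,12)
Step 2: Sum ranks within each group.
R_1 = 10.5 (n_1 = 3)
R_2 = 31 (n_2 = 5)
R_3 = 36.5 (n_3 = 4)
Step 3: H = 12/(N(N+1)) * sum(R_i^2/n_i) - 3(N+1)
     = 12/(12*13) * (10.5^2/3 + 31^2/5 + 36.5^2/4) - 3*13
     = 0.076923 * 562.013 - 39
     = 4.231731.
Step 4: Ties present; correction factor C = 1 - 12/(12^3 - 12) = 0.993007. Corrected H = 4.231731 / 0.993007 = 4.261532.
Step 5: Under H0, H ~ chi^2(2); p-value = 0.118746.
Step 6: alpha = 0.1. fail to reject H0.

H = 4.2615, df = 2, p = 0.118746, fail to reject H0.


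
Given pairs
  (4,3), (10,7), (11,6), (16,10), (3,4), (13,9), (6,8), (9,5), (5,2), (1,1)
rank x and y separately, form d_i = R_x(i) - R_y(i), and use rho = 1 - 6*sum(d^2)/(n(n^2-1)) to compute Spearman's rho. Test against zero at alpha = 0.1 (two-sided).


Step 1: Rank x and y separately (midranks; no ties here).
rank(x): 4->3, 10->7, 11->8, 16->10, 3->2, 13->9, 6->5, 9->6, 5->4, 1->1
rank(y): 3->3, 7->7, 6->6, 10->10, 4->4, 9->9, 8->8, 5->5, 2->2, 1->1
Step 2: d_i = R_x(i) - R_y(i); compute d_i^2.
  (3-3)^2=0, (7-7)^2=0, (8-6)^2=4, (10-10)^2=0, (2-4)^2=4, (9-9)^2=0, (5-8)^2=9, (6-5)^2=1, (4-2)^2=4, (1-1)^2=0
sum(d^2) = 22.
Step 3: rho = 1 - 6*22 / (10*(10^2 - 1)) = 1 - 132/990 = 0.866667.
Step 4: Under H0, t = rho * sqrt((n-2)/(1-rho^2)) = 4.9135 ~ t(8).
Step 5: Two-sided p-value from the t-distribution with 8 df = 0.001174.
Step 6: alpha = 0.1. reject H0.

rho = 0.8667, p = 0.001174, reject H0 at alpha = 0.1.


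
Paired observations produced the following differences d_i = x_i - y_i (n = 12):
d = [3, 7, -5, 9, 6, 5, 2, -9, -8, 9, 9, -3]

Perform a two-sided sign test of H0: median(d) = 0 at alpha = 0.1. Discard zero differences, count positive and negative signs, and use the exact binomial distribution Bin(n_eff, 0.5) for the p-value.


Step 1: Discard zero differences. Original n = 12; n_eff = number of nonzero differences = 12.
Nonzero differences (with sign): +3, +7, -5, +9, +6, +5, +2, -9, -8, +9, +9, -3
Step 2: Count signs: positive = 8, negative = 4.
Step 3: Under H0: P(positive) = 0.5, so the number of positives S ~ Bin(12, 0.5).
Step 4: Two-sided exact p-value = sum of Bin(12,0.5) probabilities at or below the observed probability = 0.387695.
Step 5: alpha = 0.1. fail to reject H0.

n_eff = 12, pos = 8, neg = 4, p = 0.387695, fail to reject H0.


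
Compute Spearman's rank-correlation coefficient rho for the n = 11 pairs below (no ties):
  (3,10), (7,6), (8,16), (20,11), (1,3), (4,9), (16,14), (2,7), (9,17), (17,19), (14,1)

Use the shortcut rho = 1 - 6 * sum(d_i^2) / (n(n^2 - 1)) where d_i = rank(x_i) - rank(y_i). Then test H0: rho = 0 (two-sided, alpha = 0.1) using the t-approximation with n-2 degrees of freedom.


Step 1: Rank x and y separately (midranks; no ties here).
rank(x): 3->3, 7->5, 8->6, 20->11, 1->1, 4->4, 16->9, 2->2, 9->7, 17->10, 14->8
rank(y): 10->6, 6->3, 16->9, 11->7, 3->2, 9->5, 14->8, 7->4, 17->10, 19->11, 1->1
Step 2: d_i = R_x(i) - R_y(i); compute d_i^2.
  (3-6)^2=9, (5-3)^2=4, (6-9)^2=9, (11-7)^2=16, (1-2)^2=1, (4-5)^2=1, (9-8)^2=1, (2-4)^2=4, (7-10)^2=9, (10-11)^2=1, (8-1)^2=49
sum(d^2) = 104.
Step 3: rho = 1 - 6*104 / (11*(11^2 - 1)) = 1 - 624/1320 = 0.527273.
Step 4: Under H0, t = rho * sqrt((n-2)/(1-rho^2)) = 1.8616 ~ t(9).
Step 5: Two-sided p-value from the t-distribution with 9 df = 0.095565.
Step 6: alpha = 0.1. reject H0.

rho = 0.5273, p = 0.095565, reject H0 at alpha = 0.1.


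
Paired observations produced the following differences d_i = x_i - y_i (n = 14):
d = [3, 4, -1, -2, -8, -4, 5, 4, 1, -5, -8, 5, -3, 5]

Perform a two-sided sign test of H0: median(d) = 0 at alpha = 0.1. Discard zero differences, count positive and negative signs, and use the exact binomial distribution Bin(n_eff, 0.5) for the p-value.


Step 1: Discard zero differences. Original n = 14; n_eff = number of nonzero differences = 14.
Nonzero differences (with sign): +3, +4, -1, -2, -8, -4, +5, +4, +1, -5, -8, +5, -3, +5
Step 2: Count signs: positive = 7, negative = 7.
Step 3: Under H0: P(positive) = 0.5, so the number of positives S ~ Bin(14, 0.5).
Step 4: Two-sided exact p-value = sum of Bin(14,0.5) probabilities at or below the observed probability = 1.000000.
Step 5: alpha = 0.1. fail to reject H0.

n_eff = 14, pos = 7, neg = 7, p = 1.000000, fail to reject H0.


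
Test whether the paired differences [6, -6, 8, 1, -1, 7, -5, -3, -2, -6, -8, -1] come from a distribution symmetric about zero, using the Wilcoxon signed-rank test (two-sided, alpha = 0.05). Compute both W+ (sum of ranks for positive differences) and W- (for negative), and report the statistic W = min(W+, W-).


Step 1: Drop any zero differences (none here) and take |d_i|.
|d| = [6, 6, 8, 1, 1, 7, 5, 3, 2, 6, 8, 1]
Step 2: Midrank |d_i| (ties get averaged ranks).
ranks: |6|->8, |6|->8, |8|->11.5, |1|->2, |1|->2, |7|->10, |5|->6, |3|->5, |2|->4, |6|->8, |8|->11.5, |1|->2
Step 3: Attach original signs; sum ranks with positive sign and with negative sign.
W+ = 8 + 11.5 + 2 + 10 = 31.5
W- = 8 + 2 + 6 + 5 + 4 + 8 + 11.5 + 2 = 46.5
(Check: W+ + W- = 78 should equal n(n+1)/2 = 78.)
Step 4: Test statistic W = min(W+, W-) = 31.5.
Step 5: Ties in |d|, so use the tie-corrected normal approximation.
        E[W] = n(n+1)/4 = 12*13/4 = 39.
        Tie groups: |d|=1 (t=3), |d|=6 (t=3), |d|=8 (t=2); sum(t^3 - t) = 54.
        Var[W] = n(n+1)(2n+1)/24 - sum(t^3-t)/48 = 3900/24 - 54/48 = 161.375.
        z = (W - E[W]) / sqrt(Var[W]) = (31.5 - 39) / 12.7033 = -0.5904.
        Two-sided p = 2*Phi(z) = 0.554925.
Step 6: alpha = 0.05. fail to reject H0.

W+ = 31.5, W- = 46.5, W = min = 31.5, p = 0.554925, fail to reject H0.


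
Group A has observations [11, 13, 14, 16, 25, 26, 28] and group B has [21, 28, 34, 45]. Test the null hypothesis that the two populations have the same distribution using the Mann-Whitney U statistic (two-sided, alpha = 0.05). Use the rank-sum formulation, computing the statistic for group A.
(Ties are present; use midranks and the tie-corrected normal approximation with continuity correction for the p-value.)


Step 1: Combine and sort all 11 observations; assign midranks.
sorted (value, group): (11,X), (13,X), (14,X), (16,X), (21,Y), (25,X), (26,X), (28,X), (28,Y), (34,Y), (45,Y)
ranks: 11->1, 13->2, 14->3, 16->4, 21->5, 25->6, 26->7, 28->8.5, 28->8.5, 34->10, 45->11
Step 2: Rank sum for X: R1 = 1 + 2 + 3 + 4 + 6 + 7 + 8.5 = 31.5.
Step 3: U_X = R1 - n1(n1+1)/2 = 31.5 - 7*8/2 = 31.5 - 28 = 3.5.
       U_Y = n1*n2 - U_X = 28 - 3.5 = 24.5.
Step 4: Ties are present, so use the tie-corrected normal approximation (with continuity correction) for the p-value.
Step 5: p-value = 0.058207; compare to alpha = 0.05. fail to reject H0.

U_X = 3.5, p = 0.058207, fail to reject H0 at alpha = 0.05.


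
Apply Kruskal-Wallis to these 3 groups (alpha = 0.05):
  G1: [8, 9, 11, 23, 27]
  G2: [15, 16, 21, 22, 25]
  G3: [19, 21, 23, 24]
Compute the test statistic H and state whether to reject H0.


Step 1: Combine all N = 14 observations and assign midranks.
sorted (value, group, rank): (8,G1,1), (9,G1,2), (11,G1,3), (15,G2,4), (16,G2,5), (19,G3,6), (21,G2,7.5), (21,G3,7.5), (22,G2,9), (23,G1,10.5), (23,G3,10.5), (24,G3,12), (25,G2,13), (27,G1,14)
Step 2: Sum ranks within each group.
R_1 = 30.5 (n_1 = 5)
R_2 = 38.5 (n_2 = 5)
R_3 = 36 (n_3 = 4)
Step 3: H = 12/(N(N+1)) * sum(R_i^2/n_i) - 3(N+1)
     = 12/(14*15) * (30.5^2/5 + 38.5^2/5 + 36^2/4) - 3*15
     = 0.057143 * 806.5 - 45
     = 1.085714.
Step 4: Ties present; correction factor C = 1 - 12/(14^3 - 14) = 0.995604. Corrected H = 1.085714 / 0.995604 = 1.090508.
Step 5: Under H0, H ~ chi^2(2); p-value = 0.579695.
Step 6: alpha = 0.05. fail to reject H0.

H = 1.0905, df = 2, p = 0.579695, fail to reject H0.


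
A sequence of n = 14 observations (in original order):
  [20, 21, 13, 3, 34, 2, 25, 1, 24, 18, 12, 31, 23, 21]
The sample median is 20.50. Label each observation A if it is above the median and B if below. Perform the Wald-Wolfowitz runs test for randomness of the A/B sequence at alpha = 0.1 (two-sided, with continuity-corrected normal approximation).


Step 1: Compute median = 20.50; label A = above, B = below.
Labels in order: BABBABABABBAAA  (n_A = 7, n_B = 7)
Step 2: Count runs R = 10.
Step 3: Under H0 (random ordering), E[R] = 2*n_A*n_B/(n_A+n_B) + 1 = 2*7*7/14 + 1 = 8.0000.
        Var[R] = 2*n_A*n_B*(2*n_A*n_B - n_A - n_B) / ((n_A+n_B)^2 * (n_A+n_B-1)) = 8232/2548 = 3.2308.
        SD[R] = 1.7974.
Step 4: Continuity-corrected z = (R - 0.5 - E[R]) / SD[R] = (10 - 0.5 - 8.0000) / 1.7974 = 0.8345.
Step 5: Two-sided p-value via normal approximation = 2*(1 - Phi(|z|)) = 0.403986.
Step 6: alpha = 0.1. fail to reject H0.

R = 10, z = 0.8345, p = 0.403986, fail to reject H0.


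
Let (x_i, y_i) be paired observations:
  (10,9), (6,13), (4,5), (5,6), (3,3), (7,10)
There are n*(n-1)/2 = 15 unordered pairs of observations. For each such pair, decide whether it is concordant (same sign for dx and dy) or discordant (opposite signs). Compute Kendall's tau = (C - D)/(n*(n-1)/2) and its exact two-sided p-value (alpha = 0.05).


Step 1: Enumerate the 15 unordered pairs (i,j) with i<j and classify each by sign(x_j-x_i) * sign(y_j-y_i).
  (1,2):dx=-4,dy=+4->D; (1,3):dx=-6,dy=-4->C; (1,4):dx=-5,dy=-3->C; (1,5):dx=-7,dy=-6->C
  (1,6):dx=-3,dy=+1->D; (2,3):dx=-2,dy=-8->C; (2,4):dx=-1,dy=-7->C; (2,5):dx=-3,dy=-10->C
  (2,6):dx=+1,dy=-3->D; (3,4):dx=+1,dy=+1->C; (3,5):dx=-1,dy=-2->C; (3,6):dx=+3,dy=+5->C
  (4,5):dx=-2,dy=-3->C; (4,6):dx=+2,dy=+4->C; (5,6):dx=+4,dy=+7->C
Step 2: C = 12, D = 3, total pairs = 15.
Step 3: tau = (C - D)/(n(n-1)/2) = (12 - 3)/15 = 0.600000.
Step 4: Exact two-sided p-value (enumerate n! = 720 permutations of y under H0): p = 0.136111.
Step 5: alpha = 0.05. fail to reject H0.

tau_b = 0.6000 (C=12, D=3), p = 0.136111, fail to reject H0.


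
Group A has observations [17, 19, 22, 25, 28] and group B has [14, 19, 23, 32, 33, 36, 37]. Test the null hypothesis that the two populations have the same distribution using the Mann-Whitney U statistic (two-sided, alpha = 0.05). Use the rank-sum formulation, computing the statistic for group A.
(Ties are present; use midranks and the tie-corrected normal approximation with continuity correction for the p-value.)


Step 1: Combine and sort all 12 observations; assign midranks.
sorted (value, group): (14,Y), (17,X), (19,X), (19,Y), (22,X), (23,Y), (25,X), (28,X), (32,Y), (33,Y), (36,Y), (37,Y)
ranks: 14->1, 17->2, 19->3.5, 19->3.5, 22->5, 23->6, 25->7, 28->8, 32->9, 33->10, 36->11, 37->12
Step 2: Rank sum for X: R1 = 2 + 3.5 + 5 + 7 + 8 = 25.5.
Step 3: U_X = R1 - n1(n1+1)/2 = 25.5 - 5*6/2 = 25.5 - 15 = 10.5.
       U_Y = n1*n2 - U_X = 35 - 10.5 = 24.5.
Step 4: Ties are present, so use the tie-corrected normal approximation (with continuity correction) for the p-value.
Step 5: p-value = 0.290307; compare to alpha = 0.05. fail to reject H0.

U_X = 10.5, p = 0.290307, fail to reject H0 at alpha = 0.05.


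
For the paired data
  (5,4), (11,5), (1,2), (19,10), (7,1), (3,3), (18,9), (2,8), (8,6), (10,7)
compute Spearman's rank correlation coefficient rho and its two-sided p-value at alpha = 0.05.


Step 1: Rank x and y separately (midranks; no ties here).
rank(x): 5->4, 11->8, 1->1, 19->10, 7->5, 3->3, 18->9, 2->2, 8->6, 10->7
rank(y): 4->4, 5->5, 2->2, 10->10, 1->1, 3->3, 9->9, 8->8, 6->6, 7->7
Step 2: d_i = R_x(i) - R_y(i); compute d_i^2.
  (4-4)^2=0, (8-5)^2=9, (1-2)^2=1, (10-10)^2=0, (5-1)^2=16, (3-3)^2=0, (9-9)^2=0, (2-8)^2=36, (6-6)^2=0, (7-7)^2=0
sum(d^2) = 62.
Step 3: rho = 1 - 6*62 / (10*(10^2 - 1)) = 1 - 372/990 = 0.624242.
Step 4: Under H0, t = rho * sqrt((n-2)/(1-rho^2)) = 2.2601 ~ t(8).
Step 5: Two-sided p-value from the t-distribution with 8 df = 0.053718.
Step 6: alpha = 0.05. fail to reject H0.

rho = 0.6242, p = 0.053718, fail to reject H0 at alpha = 0.05.


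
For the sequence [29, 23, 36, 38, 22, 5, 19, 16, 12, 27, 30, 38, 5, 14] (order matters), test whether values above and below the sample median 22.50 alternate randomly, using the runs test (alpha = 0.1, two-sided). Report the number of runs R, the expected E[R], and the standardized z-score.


Step 1: Compute median = 22.50; label A = above, B = below.
Labels in order: AAAABBBBBAAABB  (n_A = 7, n_B = 7)
Step 2: Count runs R = 4.
Step 3: Under H0 (random ordering), E[R] = 2*n_A*n_B/(n_A+n_B) + 1 = 2*7*7/14 + 1 = 8.0000.
        Var[R] = 2*n_A*n_B*(2*n_A*n_B - n_A - n_B) / ((n_A+n_B)^2 * (n_A+n_B-1)) = 8232/2548 = 3.2308.
        SD[R] = 1.7974.
Step 4: Continuity-corrected z = (R + 0.5 - E[R]) / SD[R] = (4 + 0.5 - 8.0000) / 1.7974 = -1.9472.
Step 5: Two-sided p-value via normal approximation = 2*(1 - Phi(|z|)) = 0.051508.
Step 6: alpha = 0.1. reject H0.

R = 4, z = -1.9472, p = 0.051508, reject H0.


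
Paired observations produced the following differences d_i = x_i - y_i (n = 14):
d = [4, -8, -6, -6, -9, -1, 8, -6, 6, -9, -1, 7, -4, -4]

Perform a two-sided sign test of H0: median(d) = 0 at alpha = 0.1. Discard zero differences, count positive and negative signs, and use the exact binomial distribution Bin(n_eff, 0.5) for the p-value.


Step 1: Discard zero differences. Original n = 14; n_eff = number of nonzero differences = 14.
Nonzero differences (with sign): +4, -8, -6, -6, -9, -1, +8, -6, +6, -9, -1, +7, -4, -4
Step 2: Count signs: positive = 4, negative = 10.
Step 3: Under H0: P(positive) = 0.5, so the number of positives S ~ Bin(14, 0.5).
Step 4: Two-sided exact p-value = sum of Bin(14,0.5) probabilities at or below the observed probability = 0.179565.
Step 5: alpha = 0.1. fail to reject H0.

n_eff = 14, pos = 4, neg = 10, p = 0.179565, fail to reject H0.


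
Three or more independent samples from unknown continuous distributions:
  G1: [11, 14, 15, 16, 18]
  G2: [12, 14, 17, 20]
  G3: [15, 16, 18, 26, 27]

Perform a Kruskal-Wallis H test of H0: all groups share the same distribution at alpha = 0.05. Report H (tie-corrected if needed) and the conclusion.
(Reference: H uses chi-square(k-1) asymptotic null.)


Step 1: Combine all N = 14 observations and assign midranks.
sorted (value, group, rank): (11,G1,1), (12,G2,2), (14,G1,3.5), (14,G2,3.5), (15,G1,5.5), (15,G3,5.5), (16,G1,7.5), (16,G3,7.5), (17,G2,9), (18,G1,10.5), (18,G3,10.5), (20,G2,12), (26,G3,13), (27,G3,14)
Step 2: Sum ranks within each group.
R_1 = 28 (n_1 = 5)
R_2 = 26.5 (n_2 = 4)
R_3 = 50.5 (n_3 = 5)
Step 3: H = 12/(N(N+1)) * sum(R_i^2/n_i) - 3(N+1)
     = 12/(14*15) * (28^2/5 + 26.5^2/4 + 50.5^2/5) - 3*15
     = 0.057143 * 842.413 - 45
     = 3.137857.
Step 4: Ties present; correction factor C = 1 - 24/(14^3 - 14) = 0.991209. Corrected H = 3.137857 / 0.991209 = 3.165687.
Step 5: Under H0, H ~ chi^2(2); p-value = 0.205390.
Step 6: alpha = 0.05. fail to reject H0.

H = 3.1657, df = 2, p = 0.205390, fail to reject H0.


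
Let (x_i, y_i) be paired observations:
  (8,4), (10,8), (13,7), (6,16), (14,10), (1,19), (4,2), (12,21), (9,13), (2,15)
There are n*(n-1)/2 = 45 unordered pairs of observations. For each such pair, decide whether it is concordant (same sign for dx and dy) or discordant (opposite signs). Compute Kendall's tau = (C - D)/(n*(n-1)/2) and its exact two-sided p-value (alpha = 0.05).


Step 1: Enumerate the 45 unordered pairs (i,j) with i<j and classify each by sign(x_j-x_i) * sign(y_j-y_i).
  (1,2):dx=+2,dy=+4->C; (1,3):dx=+5,dy=+3->C; (1,4):dx=-2,dy=+12->D; (1,5):dx=+6,dy=+6->C
  (1,6):dx=-7,dy=+15->D; (1,7):dx=-4,dy=-2->C; (1,8):dx=+4,dy=+17->C; (1,9):dx=+1,dy=+9->C
  (1,10):dx=-6,dy=+11->D; (2,3):dx=+3,dy=-1->D; (2,4):dx=-4,dy=+8->D; (2,5):dx=+4,dy=+2->C
  (2,6):dx=-9,dy=+11->D; (2,7):dx=-6,dy=-6->C; (2,8):dx=+2,dy=+13->C; (2,9):dx=-1,dy=+5->D
  (2,10):dx=-8,dy=+7->D; (3,4):dx=-7,dy=+9->D; (3,5):dx=+1,dy=+3->C; (3,6):dx=-12,dy=+12->D
  (3,7):dx=-9,dy=-5->C; (3,8):dx=-1,dy=+14->D; (3,9):dx=-4,dy=+6->D; (3,10):dx=-11,dy=+8->D
  (4,5):dx=+8,dy=-6->D; (4,6):dx=-5,dy=+3->D; (4,7):dx=-2,dy=-14->C; (4,8):dx=+6,dy=+5->C
  (4,9):dx=+3,dy=-3->D; (4,10):dx=-4,dy=-1->C; (5,6):dx=-13,dy=+9->D; (5,7):dx=-10,dy=-8->C
  (5,8):dx=-2,dy=+11->D; (5,9):dx=-5,dy=+3->D; (5,10):dx=-12,dy=+5->D; (6,7):dx=+3,dy=-17->D
  (6,8):dx=+11,dy=+2->C; (6,9):dx=+8,dy=-6->D; (6,10):dx=+1,dy=-4->D; (7,8):dx=+8,dy=+19->C
  (7,9):dx=+5,dy=+11->C; (7,10):dx=-2,dy=+13->D; (8,9):dx=-3,dy=-8->C; (8,10):dx=-10,dy=-6->C
  (9,10):dx=-7,dy=+2->D
Step 2: C = 20, D = 25, total pairs = 45.
Step 3: tau = (C - D)/(n(n-1)/2) = (20 - 25)/45 = -0.111111.
Step 4: Exact two-sided p-value (enumerate n! = 3628800 permutations of y under H0): p = 0.727490.
Step 5: alpha = 0.05. fail to reject H0.

tau_b = -0.1111 (C=20, D=25), p = 0.727490, fail to reject H0.


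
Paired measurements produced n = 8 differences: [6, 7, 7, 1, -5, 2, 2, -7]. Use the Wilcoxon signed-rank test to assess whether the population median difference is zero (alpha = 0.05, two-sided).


Step 1: Drop any zero differences (none here) and take |d_i|.
|d| = [6, 7, 7, 1, 5, 2, 2, 7]
Step 2: Midrank |d_i| (ties get averaged ranks).
ranks: |6|->5, |7|->7, |7|->7, |1|->1, |5|->4, |2|->2.5, |2|->2.5, |7|->7
Step 3: Attach original signs; sum ranks with positive sign and with negative sign.
W+ = 5 + 7 + 7 + 1 + 2.5 + 2.5 = 25
W- = 4 + 7 = 11
(Check: W+ + W- = 36 should equal n(n+1)/2 = 36.)
Step 4: Test statistic W = min(W+, W-) = 11.
Step 5: Ties in |d|, so use the tie-corrected normal approximation.
        E[W] = n(n+1)/4 = 8*9/4 = 18.
        Tie groups: |d|=2 (t=2), |d|=7 (t=3); sum(t^3 - t) = 30.
        Var[W] = n(n+1)(2n+1)/24 - sum(t^3-t)/48 = 1224/24 - 30/48 = 50.375.
        z = (W - E[W]) / sqrt(Var[W]) = (11 - 18) / 7.0975 = -0.9863.
        Two-sided p = 2*Phi(z) = 0.324007.
Step 6: alpha = 0.05. fail to reject H0.

W+ = 25, W- = 11, W = min = 11, p = 0.324007, fail to reject H0.


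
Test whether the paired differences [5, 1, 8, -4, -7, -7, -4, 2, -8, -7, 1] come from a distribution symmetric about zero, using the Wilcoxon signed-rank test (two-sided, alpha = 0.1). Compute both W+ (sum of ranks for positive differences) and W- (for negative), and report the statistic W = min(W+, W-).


Step 1: Drop any zero differences (none here) and take |d_i|.
|d| = [5, 1, 8, 4, 7, 7, 4, 2, 8, 7, 1]
Step 2: Midrank |d_i| (ties get averaged ranks).
ranks: |5|->6, |1|->1.5, |8|->10.5, |4|->4.5, |7|->8, |7|->8, |4|->4.5, |2|->3, |8|->10.5, |7|->8, |1|->1.5
Step 3: Attach original signs; sum ranks with positive sign and with negative sign.
W+ = 6 + 1.5 + 10.5 + 3 + 1.5 = 22.5
W- = 4.5 + 8 + 8 + 4.5 + 10.5 + 8 = 43.5
(Check: W+ + W- = 66 should equal n(n+1)/2 = 66.)
Step 4: Test statistic W = min(W+, W-) = 22.5.
Step 5: Ties in |d|, so use the tie-corrected normal approximation.
        E[W] = n(n+1)/4 = 11*12/4 = 33.
        Tie groups: |d|=1 (t=2), |d|=4 (t=2), |d|=7 (t=3), |d|=8 (t=2); sum(t^3 - t) = 42.
        Var[W] = n(n+1)(2n+1)/24 - sum(t^3-t)/48 = 3036/24 - 42/48 = 125.625.
        z = (W - E[W]) / sqrt(Var[W]) = (22.5 - 33) / 11.2083 = -0.9368.
        Two-sided p = 2*Phi(z) = 0.348857.
Step 6: alpha = 0.1. fail to reject H0.

W+ = 22.5, W- = 43.5, W = min = 22.5, p = 0.348857, fail to reject H0.


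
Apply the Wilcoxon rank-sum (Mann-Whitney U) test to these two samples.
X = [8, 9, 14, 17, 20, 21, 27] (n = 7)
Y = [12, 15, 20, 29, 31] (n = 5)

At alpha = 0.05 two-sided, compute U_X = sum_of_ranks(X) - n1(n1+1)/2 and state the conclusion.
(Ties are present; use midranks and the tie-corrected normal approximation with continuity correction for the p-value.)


Step 1: Combine and sort all 12 observations; assign midranks.
sorted (value, group): (8,X), (9,X), (12,Y), (14,X), (15,Y), (17,X), (20,X), (20,Y), (21,X), (27,X), (29,Y), (31,Y)
ranks: 8->1, 9->2, 12->3, 14->4, 15->5, 17->6, 20->7.5, 20->7.5, 21->9, 27->10, 29->11, 31->12
Step 2: Rank sum for X: R1 = 1 + 2 + 4 + 6 + 7.5 + 9 + 10 = 39.5.
Step 3: U_X = R1 - n1(n1+1)/2 = 39.5 - 7*8/2 = 39.5 - 28 = 11.5.
       U_Y = n1*n2 - U_X = 35 - 11.5 = 23.5.
Step 4: Ties are present, so use the tie-corrected normal approximation (with continuity correction) for the p-value.
Step 5: p-value = 0.370914; compare to alpha = 0.05. fail to reject H0.

U_X = 11.5, p = 0.370914, fail to reject H0 at alpha = 0.05.


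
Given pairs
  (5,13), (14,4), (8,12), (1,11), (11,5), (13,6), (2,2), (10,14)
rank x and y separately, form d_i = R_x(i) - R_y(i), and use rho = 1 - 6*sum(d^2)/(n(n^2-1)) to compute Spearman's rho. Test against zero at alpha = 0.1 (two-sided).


Step 1: Rank x and y separately (midranks; no ties here).
rank(x): 5->3, 14->8, 8->4, 1->1, 11->6, 13->7, 2->2, 10->5
rank(y): 13->7, 4->2, 12->6, 11->5, 5->3, 6->4, 2->1, 14->8
Step 2: d_i = R_x(i) - R_y(i); compute d_i^2.
  (3-7)^2=16, (8-2)^2=36, (4-6)^2=4, (1-5)^2=16, (6-3)^2=9, (7-4)^2=9, (2-1)^2=1, (5-8)^2=9
sum(d^2) = 100.
Step 3: rho = 1 - 6*100 / (8*(8^2 - 1)) = 1 - 600/504 = -0.190476.
Step 4: Under H0, t = rho * sqrt((n-2)/(1-rho^2)) = -0.4753 ~ t(6).
Step 5: Two-sided p-value from the t-distribution with 6 df = 0.651401.
Step 6: alpha = 0.1. fail to reject H0.

rho = -0.1905, p = 0.651401, fail to reject H0 at alpha = 0.1.


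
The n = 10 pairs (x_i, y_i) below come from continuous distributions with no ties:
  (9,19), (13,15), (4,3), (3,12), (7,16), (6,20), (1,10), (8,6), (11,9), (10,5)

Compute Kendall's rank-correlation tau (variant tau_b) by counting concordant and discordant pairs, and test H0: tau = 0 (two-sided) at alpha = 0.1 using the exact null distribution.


Step 1: Enumerate the 45 unordered pairs (i,j) with i<j and classify each by sign(x_j-x_i) * sign(y_j-y_i).
  (1,2):dx=+4,dy=-4->D; (1,3):dx=-5,dy=-16->C; (1,4):dx=-6,dy=-7->C; (1,5):dx=-2,dy=-3->C
  (1,6):dx=-3,dy=+1->D; (1,7):dx=-8,dy=-9->C; (1,8):dx=-1,dy=-13->C; (1,9):dx=+2,dy=-10->D
  (1,10):dx=+1,dy=-14->D; (2,3):dx=-9,dy=-12->C; (2,4):dx=-10,dy=-3->C; (2,5):dx=-6,dy=+1->D
  (2,6):dx=-7,dy=+5->D; (2,7):dx=-12,dy=-5->C; (2,8):dx=-5,dy=-9->C; (2,9):dx=-2,dy=-6->C
  (2,10):dx=-3,dy=-10->C; (3,4):dx=-1,dy=+9->D; (3,5):dx=+3,dy=+13->C; (3,6):dx=+2,dy=+17->C
  (3,7):dx=-3,dy=+7->D; (3,8):dx=+4,dy=+3->C; (3,9):dx=+7,dy=+6->C; (3,10):dx=+6,dy=+2->C
  (4,5):dx=+4,dy=+4->C; (4,6):dx=+3,dy=+8->C; (4,7):dx=-2,dy=-2->C; (4,8):dx=+5,dy=-6->D
  (4,9):dx=+8,dy=-3->D; (4,10):dx=+7,dy=-7->D; (5,6):dx=-1,dy=+4->D; (5,7):dx=-6,dy=-6->C
  (5,8):dx=+1,dy=-10->D; (5,9):dx=+4,dy=-7->D; (5,10):dx=+3,dy=-11->D; (6,7):dx=-5,dy=-10->C
  (6,8):dx=+2,dy=-14->D; (6,9):dx=+5,dy=-11->D; (6,10):dx=+4,dy=-15->D; (7,8):dx=+7,dy=-4->D
  (7,9):dx=+10,dy=-1->D; (7,10):dx=+9,dy=-5->D; (8,9):dx=+3,dy=+3->C; (8,10):dx=+2,dy=-1->D
  (9,10):dx=-1,dy=-4->C
Step 2: C = 23, D = 22, total pairs = 45.
Step 3: tau = (C - D)/(n(n-1)/2) = (23 - 22)/45 = 0.022222.
Step 4: Exact two-sided p-value (enumerate n! = 3628800 permutations of y under H0): p = 1.000000.
Step 5: alpha = 0.1. fail to reject H0.

tau_b = 0.0222 (C=23, D=22), p = 1.000000, fail to reject H0.


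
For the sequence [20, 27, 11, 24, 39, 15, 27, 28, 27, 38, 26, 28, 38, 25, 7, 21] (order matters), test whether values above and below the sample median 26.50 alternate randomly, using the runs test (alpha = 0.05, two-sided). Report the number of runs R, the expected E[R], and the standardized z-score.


Step 1: Compute median = 26.50; label A = above, B = below.
Labels in order: BABBABAAAABAABBB  (n_A = 8, n_B = 8)
Step 2: Count runs R = 9.
Step 3: Under H0 (random ordering), E[R] = 2*n_A*n_B/(n_A+n_B) + 1 = 2*8*8/16 + 1 = 9.0000.
        Var[R] = 2*n_A*n_B*(2*n_A*n_B - n_A - n_B) / ((n_A+n_B)^2 * (n_A+n_B-1)) = 14336/3840 = 3.7333.
        SD[R] = 1.9322.
Step 4: R = E[R], so z = 0 with no continuity correction.
Step 5: Two-sided p-value via normal approximation = 2*(1 - Phi(|z|)) = 1.000000.
Step 6: alpha = 0.05. fail to reject H0.

R = 9, z = 0.0000, p = 1.000000, fail to reject H0.


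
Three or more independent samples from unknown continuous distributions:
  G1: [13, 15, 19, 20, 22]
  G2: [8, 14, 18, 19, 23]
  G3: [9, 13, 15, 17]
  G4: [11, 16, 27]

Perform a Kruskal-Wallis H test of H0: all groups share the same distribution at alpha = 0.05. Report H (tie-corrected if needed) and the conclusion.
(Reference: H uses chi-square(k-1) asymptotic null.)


Step 1: Combine all N = 17 observations and assign midranks.
sorted (value, group, rank): (8,G2,1), (9,G3,2), (11,G4,3), (13,G1,4.5), (13,G3,4.5), (14,G2,6), (15,G1,7.5), (15,G3,7.5), (16,G4,9), (17,G3,10), (18,G2,11), (19,G1,12.5), (19,G2,12.5), (20,G1,14), (22,G1,15), (23,G2,16), (27,G4,17)
Step 2: Sum ranks within each group.
R_1 = 53.5 (n_1 = 5)
R_2 = 46.5 (n_2 = 5)
R_3 = 24 (n_3 = 4)
R_4 = 29 (n_4 = 3)
Step 3: H = 12/(N(N+1)) * sum(R_i^2/n_i) - 3(N+1)
     = 12/(17*18) * (53.5^2/5 + 46.5^2/5 + 24^2/4 + 29^2/3) - 3*18
     = 0.039216 * 1429.23 - 54
     = 2.048366.
Step 4: Ties present; correction factor C = 1 - 18/(17^3 - 17) = 0.996324. Corrected H = 2.048366 / 0.996324 = 2.055925.
Step 5: Under H0, H ~ chi^2(3); p-value = 0.560881.
Step 6: alpha = 0.05. fail to reject H0.

H = 2.0559, df = 3, p = 0.560881, fail to reject H0.


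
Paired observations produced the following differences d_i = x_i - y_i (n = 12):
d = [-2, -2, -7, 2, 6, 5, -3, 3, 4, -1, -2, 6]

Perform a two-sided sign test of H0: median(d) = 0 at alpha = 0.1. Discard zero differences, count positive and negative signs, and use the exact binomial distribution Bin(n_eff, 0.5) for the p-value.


Step 1: Discard zero differences. Original n = 12; n_eff = number of nonzero differences = 12.
Nonzero differences (with sign): -2, -2, -7, +2, +6, +5, -3, +3, +4, -1, -2, +6
Step 2: Count signs: positive = 6, negative = 6.
Step 3: Under H0: P(positive) = 0.5, so the number of positives S ~ Bin(12, 0.5).
Step 4: Two-sided exact p-value = sum of Bin(12,0.5) probabilities at or below the observed probability = 1.000000.
Step 5: alpha = 0.1. fail to reject H0.

n_eff = 12, pos = 6, neg = 6, p = 1.000000, fail to reject H0.


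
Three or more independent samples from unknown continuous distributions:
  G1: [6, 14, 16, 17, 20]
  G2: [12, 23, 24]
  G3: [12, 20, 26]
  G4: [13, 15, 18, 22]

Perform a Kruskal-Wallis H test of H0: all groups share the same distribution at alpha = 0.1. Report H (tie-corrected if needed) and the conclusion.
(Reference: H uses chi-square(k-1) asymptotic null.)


Step 1: Combine all N = 15 observations and assign midranks.
sorted (value, group, rank): (6,G1,1), (12,G2,2.5), (12,G3,2.5), (13,G4,4), (14,G1,5), (15,G4,6), (16,G1,7), (17,G1,8), (18,G4,9), (20,G1,10.5), (20,G3,10.5), (22,G4,12), (23,G2,13), (24,G2,14), (26,G3,15)
Step 2: Sum ranks within each group.
R_1 = 31.5 (n_1 = 5)
R_2 = 29.5 (n_2 = 3)
R_3 = 28 (n_3 = 3)
R_4 = 31 (n_4 = 4)
Step 3: H = 12/(N(N+1)) * sum(R_i^2/n_i) - 3(N+1)
     = 12/(15*16) * (31.5^2/5 + 29.5^2/3 + 28^2/3 + 31^2/4) - 3*16
     = 0.050000 * 990.117 - 48
     = 1.505833.
Step 4: Ties present; correction factor C = 1 - 12/(15^3 - 15) = 0.996429. Corrected H = 1.505833 / 0.996429 = 1.511231.
Step 5: Under H0, H ~ chi^2(3); p-value = 0.679681.
Step 6: alpha = 0.1. fail to reject H0.

H = 1.5112, df = 3, p = 0.679681, fail to reject H0.


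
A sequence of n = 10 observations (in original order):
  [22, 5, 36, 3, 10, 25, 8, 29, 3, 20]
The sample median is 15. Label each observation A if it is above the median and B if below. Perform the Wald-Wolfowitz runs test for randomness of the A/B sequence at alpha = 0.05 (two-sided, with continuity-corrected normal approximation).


Step 1: Compute median = 15; label A = above, B = below.
Labels in order: ABABBABABA  (n_A = 5, n_B = 5)
Step 2: Count runs R = 9.
Step 3: Under H0 (random ordering), E[R] = 2*n_A*n_B/(n_A+n_B) + 1 = 2*5*5/10 + 1 = 6.0000.
        Var[R] = 2*n_A*n_B*(2*n_A*n_B - n_A - n_B) / ((n_A+n_B)^2 * (n_A+n_B-1)) = 2000/900 = 2.2222.
        SD[R] = 1.4907.
Step 4: Continuity-corrected z = (R - 0.5 - E[R]) / SD[R] = (9 - 0.5 - 6.0000) / 1.4907 = 1.6771.
Step 5: Two-sided p-value via normal approximation = 2*(1 - Phi(|z|)) = 0.093533.
Step 6: alpha = 0.05. fail to reject H0.

R = 9, z = 1.6771, p = 0.093533, fail to reject H0.


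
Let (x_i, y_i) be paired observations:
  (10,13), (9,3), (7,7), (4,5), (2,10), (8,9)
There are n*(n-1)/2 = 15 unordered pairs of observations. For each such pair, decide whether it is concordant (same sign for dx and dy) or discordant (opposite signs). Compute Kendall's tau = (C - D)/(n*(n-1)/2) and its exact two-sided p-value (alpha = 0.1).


Step 1: Enumerate the 15 unordered pairs (i,j) with i<j and classify each by sign(x_j-x_i) * sign(y_j-y_i).
  (1,2):dx=-1,dy=-10->C; (1,3):dx=-3,dy=-6->C; (1,4):dx=-6,dy=-8->C; (1,5):dx=-8,dy=-3->C
  (1,6):dx=-2,dy=-4->C; (2,3):dx=-2,dy=+4->D; (2,4):dx=-5,dy=+2->D; (2,5):dx=-7,dy=+7->D
  (2,6):dx=-1,dy=+6->D; (3,4):dx=-3,dy=-2->C; (3,5):dx=-5,dy=+3->D; (3,6):dx=+1,dy=+2->C
  (4,5):dx=-2,dy=+5->D; (4,6):dx=+4,dy=+4->C; (5,6):dx=+6,dy=-1->D
Step 2: C = 8, D = 7, total pairs = 15.
Step 3: tau = (C - D)/(n(n-1)/2) = (8 - 7)/15 = 0.066667.
Step 4: Exact two-sided p-value (enumerate n! = 720 permutations of y under H0): p = 1.000000.
Step 5: alpha = 0.1. fail to reject H0.

tau_b = 0.0667 (C=8, D=7), p = 1.000000, fail to reject H0.
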